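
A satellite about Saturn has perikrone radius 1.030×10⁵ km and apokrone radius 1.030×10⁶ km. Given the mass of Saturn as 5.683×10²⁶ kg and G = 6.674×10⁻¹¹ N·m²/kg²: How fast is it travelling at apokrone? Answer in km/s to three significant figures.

μ = GM = 6.674×10⁻¹¹ × 5.683×10²⁶ = 3.793×10¹⁶ m³/s².
Semi-major axis a = (r_p + r_a)/2 = 5.6650×10⁵ km = 5.665×10⁸ m.
Vis-viva: v² = μ(2/r − 1/a) = 3.793×10¹⁶ × (1.942×10⁻⁹ − 1.765×10⁻⁹) = 6.695×10⁶ m²/s².
v = 2588 m/s = 2.588 km/s.

v ≈ 2.59 km/s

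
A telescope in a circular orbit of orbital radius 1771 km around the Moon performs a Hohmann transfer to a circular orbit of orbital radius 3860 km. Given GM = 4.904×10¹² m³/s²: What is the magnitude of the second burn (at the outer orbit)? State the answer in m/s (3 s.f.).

Δv ≈ 233 m/s

r₁ = 1771 km = 1.771×10⁶ m.
r₂ = 3860 km = 3.860×10⁶ m.
Transfer ellipse a_t = (r₁ + r₂)/2 = 2.816×10⁶ m.
At r₁: circular v_c1 = √(μ/r₁) = 1664 m/s; transfer-perilune v_p = √[μ(2/r₁ − 1/a_t)] = 1948 m/s.
At r₂: circular v_c2 = √(μ/r₂) = 1127 m/s; transfer-apolune v_a = √[μ(2/r₂ − 1/a_t)] = 893.9 m/s.
Δv₂ = v_c2 − v_a = 233.2 m/s.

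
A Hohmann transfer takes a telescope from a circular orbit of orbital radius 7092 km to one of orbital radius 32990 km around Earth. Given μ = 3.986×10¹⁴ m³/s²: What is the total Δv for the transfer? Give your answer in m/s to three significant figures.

r₁ = 7092 km = 7.092×10⁶ m.
r₂ = 32990 km = 3.299×10⁷ m.
Transfer ellipse a_t = (r₁ + r₂)/2 = 2.004×10⁷ m.
At r₁: circular v_c1 = √(μ/r₁) = 7497 m/s; transfer-perigee v_p = √[μ(2/r₁ − 1/a_t)] = 9619 m/s.
Δv₁ = v_p − v_c1 = 2122 m/s.
At r₂: circular v_c2 = √(μ/r₂) = 3476 m/s; transfer-apogee v_a = √[μ(2/r₂ − 1/a_t)] = 2068 m/s.
Δv₂ = v_c2 − v_a = 1408 m/s.
Total Δv = Δv₁ + Δv₂ = 3530 m/s.

Δv_total ≈ 3530 m/s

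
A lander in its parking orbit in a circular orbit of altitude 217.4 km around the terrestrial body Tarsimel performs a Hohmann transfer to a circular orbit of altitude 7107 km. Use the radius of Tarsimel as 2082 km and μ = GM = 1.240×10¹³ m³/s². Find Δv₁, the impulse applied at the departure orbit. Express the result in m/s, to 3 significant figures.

r₁ = 2082 + 217.4 = 2299.4 km = 2.2994×10⁶ m.
r₂ = 2082 + 7107 = 9189.0 km = 9.1890×10⁶ m.
Transfer ellipse a_t = (r₁ + r₂)/2 = 5.744×10⁶ m.
At r₁: circular v_c1 = √(μ/r₁) = 2322 m/s; transfer-periapsis v_p = √[μ(2/r₁ − 1/a_t)] = 2937 m/s.
Δv₁ = v_p − v_c1 = 614.9 m/s.

Δv ≈ 615 m/s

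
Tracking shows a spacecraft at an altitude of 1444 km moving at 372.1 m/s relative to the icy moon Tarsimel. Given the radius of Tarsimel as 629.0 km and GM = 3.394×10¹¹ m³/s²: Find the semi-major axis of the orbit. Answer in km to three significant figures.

r = 629.0 + 1444 = 2073.0 km = 2.073×10⁶ m.
Vis-viva rearranged: 1/a = 2/r − v²/μ = 9.648×10⁻⁷ − 4.080×10⁻⁷ = 5.568×10⁻⁷ m⁻¹.
a = 1.796×10⁶ m = 1795.9 km.

a ≈ 1800 km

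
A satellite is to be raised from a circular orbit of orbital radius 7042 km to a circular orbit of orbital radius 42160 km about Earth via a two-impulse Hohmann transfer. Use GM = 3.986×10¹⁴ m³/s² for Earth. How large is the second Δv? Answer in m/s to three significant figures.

Δv ≈ 1430 m/s

r₁ = 7042 km = 7.042×10⁶ m.
r₂ = 42160 km = 4.216×10⁷ m.
Transfer ellipse a_t = (r₁ + r₂)/2 = 2.460×10⁷ m.
At r₁: circular v_c1 = √(μ/r₁) = 7524 m/s; transfer-perigee v_p = √[μ(2/r₁ − 1/a_t)] = 9849 m/s.
At r₂: circular v_c2 = √(μ/r₂) = 3075 m/s; transfer-apogee v_a = √[μ(2/r₂ − 1/a_t)] = 1645 m/s.
Δv₂ = v_c2 − v_a = 1430 m/s.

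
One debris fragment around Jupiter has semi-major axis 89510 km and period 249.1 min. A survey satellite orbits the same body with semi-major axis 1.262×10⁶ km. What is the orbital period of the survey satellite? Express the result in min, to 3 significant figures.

Kepler's third law: T² ∝ a³, so T₂ = T₁ (a₂/a₁)^(3/2).
a₂/a₁ = 14.10, (a₂/a₁)^(3/2) = 52.94.
T₂ = 249.1 × 52.94 = 13190 min.

T₂ ≈ 13200 min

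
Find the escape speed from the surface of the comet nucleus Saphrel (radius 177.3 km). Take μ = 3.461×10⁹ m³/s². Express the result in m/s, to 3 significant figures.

v_esc ≈ 198 m/s

r = R = 1.773×10⁵ m.
Escape speed v_esc = √(2μ/r) = √(2 × 3.461×10⁹ / 1.773×10⁵) = √(3.904×10⁴) = 197.6 m/s.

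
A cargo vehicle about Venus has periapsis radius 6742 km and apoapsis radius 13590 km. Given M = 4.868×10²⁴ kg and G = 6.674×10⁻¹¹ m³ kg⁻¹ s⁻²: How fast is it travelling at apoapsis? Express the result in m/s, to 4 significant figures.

μ = GM = 6.674×10⁻¹¹ × 4.868×10²⁴ = 3.249×10¹⁴ m³/s².
Semi-major axis a = (r_p + r_a)/2 = 10166 km = 1.017×10⁷ m.
Vis-viva: v² = μ(2/r − 1/a) = 3.249×10¹⁴ × (1.472×10⁻⁷ − 9.837×10⁻⁸) = 1.585×10⁷ m²/s².
v = 3982 m/s.

v ≈ 3982 m/s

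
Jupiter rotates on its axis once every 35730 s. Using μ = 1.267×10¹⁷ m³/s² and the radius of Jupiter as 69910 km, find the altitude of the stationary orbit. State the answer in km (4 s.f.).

h_sync ≈ 90110 km

A synchronous orbit has period T, so by Kepler's third law a = (μT²/4π²)^(1/3).
μT²/4π² = 1.267×10¹⁷ × (3.573×10⁴)² / 39.48 = 4.097×10²⁴ m³.
a = 1.600×10⁸ m = 1.6002×10⁵ km.
Altitude h = a − R = 1.6002×10⁵ − 69910 = 90105 km.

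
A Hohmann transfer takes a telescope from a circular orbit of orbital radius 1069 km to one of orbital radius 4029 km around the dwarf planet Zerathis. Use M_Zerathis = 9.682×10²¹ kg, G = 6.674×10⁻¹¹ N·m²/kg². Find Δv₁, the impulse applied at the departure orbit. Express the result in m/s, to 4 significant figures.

μ = GM = 6.674×10⁻¹¹ × 9.682×10²¹ = 6.462×10¹¹ m³/s².
r₁ = 1069 km = 1.069×10⁶ m.
r₂ = 4029 km = 4.029×10⁶ m.
Transfer ellipse a_t = (r₁ + r₂)/2 = 2.549×10⁶ m.
At r₁: circular v_c1 = √(μ/r₁) = 777.5 m/s; transfer-periapsis v_p = √[μ(2/r₁ − 1/a_t)] = 977.5 m/s.
Δv₁ = v_p − v_c1 = 200.0 m/s.

Δv ≈ 200.0 m/s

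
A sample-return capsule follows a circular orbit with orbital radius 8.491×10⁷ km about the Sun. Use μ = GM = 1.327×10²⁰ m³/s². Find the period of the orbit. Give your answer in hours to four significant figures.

T ≈ 3749 hours

r = 8.491×10⁷ km = 8.491×10¹⁰ m.
Kepler's third law: T = 2π√(r³/μ) = 2π√((8.491×10¹⁰)³ / 1.327×10²⁰).
r³/μ = 4.613×10¹² s², so T = 2π × 2.148×10⁶ = 1.350×10⁷ s.
Converting: 1.350×10⁷ s ÷ 3600 = 3749 hours.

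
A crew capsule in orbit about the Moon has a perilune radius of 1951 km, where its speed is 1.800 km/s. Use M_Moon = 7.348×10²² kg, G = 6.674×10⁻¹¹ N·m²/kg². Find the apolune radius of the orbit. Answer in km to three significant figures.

apolune radius ≈ 3540 km

μ = GM = 6.674×10⁻¹¹ × 7.348×10²² = 4.904×10¹² m³/s².
r_p = 1.951×10⁶ m.
Specific energy ε = v²/2 − μ/r = -8.936×10⁵ J/kg, so a = −μ/(2ε) = 2.744×10⁶ m.
The apsides satisfy r_p + r_a = 2a, so the apolune radius is 2a − r_p = 3.537×10⁶ m = 3536.9 km.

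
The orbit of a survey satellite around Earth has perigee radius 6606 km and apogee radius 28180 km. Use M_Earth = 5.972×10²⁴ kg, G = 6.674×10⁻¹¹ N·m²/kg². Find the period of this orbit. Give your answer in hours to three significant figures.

μ = GM = 6.674×10⁻¹¹ × 5.972×10²⁴ = 3.986×10¹⁴ m³/s².
Semi-major axis a = (r_p + r_a)/2 = (6606.0 + 28180)/2 = 17393 km = 1.739×10⁷ m.
By Kepler's third law T = 2π√(a³/μ) = 2π × 3.633×10³ = 2.283×10⁴ s.
= 6.341 hours.

T ≈ 6.34 hours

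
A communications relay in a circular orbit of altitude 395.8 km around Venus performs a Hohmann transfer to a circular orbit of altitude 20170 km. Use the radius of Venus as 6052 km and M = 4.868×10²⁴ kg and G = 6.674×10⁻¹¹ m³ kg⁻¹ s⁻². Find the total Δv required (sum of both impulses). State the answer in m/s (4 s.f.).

Δv_total ≈ 3204 m/s

μ = GM = 6.674×10⁻¹¹ × 4.868×10²⁴ = 3.249×10¹⁴ m³/s².
r₁ = 6052 + 395.8 = 6447.8 km = 6.4478×10⁶ m.
r₂ = 6052 + 20170 = 26222 km = 2.6222×10⁷ m.
Transfer ellipse a_t = (r₁ + r₂)/2 = 1.633×10⁷ m.
At r₁: circular v_c1 = √(μ/r₁) = 7098 m/s; transfer-periapsis v_p = √[μ(2/r₁ − 1/a_t)] = 8994 m/s.
Δv₁ = v_p − v_c1 = 1895 m/s.
At r₂: circular v_c2 = √(μ/r₂) = 3520 m/s; transfer-apoapsis v_a = √[μ(2/r₂ − 1/a_t)] = 2211 m/s.
Δv₂ = v_c2 − v_a = 1308 m/s.
Total Δv = Δv₁ + Δv₂ = 3204 m/s.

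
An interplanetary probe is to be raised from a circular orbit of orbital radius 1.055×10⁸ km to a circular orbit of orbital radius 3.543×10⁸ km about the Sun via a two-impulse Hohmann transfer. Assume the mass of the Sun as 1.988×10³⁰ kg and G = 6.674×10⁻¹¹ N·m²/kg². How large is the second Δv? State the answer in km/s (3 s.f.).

μ = GM = 6.674×10⁻¹¹ × 1.988×10³⁰ = 1.327×10²⁰ m³/s².
r₁ = 1.055×10⁸ km = 1.055×10¹¹ m.
r₂ = 3.543×10⁸ km = 3.543×10¹¹ m.
Transfer ellipse a_t = (r₁ + r₂)/2 = 2.299×10¹¹ m.
At r₁: circular v_c1 = √(μ/r₁) = 35460 m/s; transfer-perihelion v_p = √[μ(2/r₁ − 1/a_t)] = 44020 m/s.
At r₂: circular v_c2 = √(μ/r₂) = 19350 m/s; transfer-aphelion v_a = √[μ(2/r₂ − 1/a_t)] = 13110 m/s.
Δv₂ = v_c2 − v_a = 6242 m/s.
= 6.242 km/s.

Δv ≈ 6.24 km/s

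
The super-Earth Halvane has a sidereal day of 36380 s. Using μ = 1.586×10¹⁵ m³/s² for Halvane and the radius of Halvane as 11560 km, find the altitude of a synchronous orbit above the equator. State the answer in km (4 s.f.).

h_sync ≈ 26040 km

A synchronous orbit has period T, so by Kepler's third law a = (μT²/4π²)^(1/3).
μT²/4π² = 1.586×10¹⁵ × (3.638×10⁴)² / 39.48 = 5.317×10²² m³.
a = 3.760×10⁷ m = 37603 km.
Altitude h = a − R = 37603 − 11560 = 26043 km.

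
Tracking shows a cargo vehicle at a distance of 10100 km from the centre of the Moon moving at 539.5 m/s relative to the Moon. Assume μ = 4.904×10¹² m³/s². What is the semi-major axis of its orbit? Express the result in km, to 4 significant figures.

a ≈ 7211 km

r = 1.010×10⁷ m.
Vis-viva rearranged: 1/a = 2/r − v²/μ = 1.980×10⁻⁷ − 5.935×10⁻⁸ = 1.387×10⁻⁷ m⁻¹.
a = 7.211×10⁶ m = 7211.5 km.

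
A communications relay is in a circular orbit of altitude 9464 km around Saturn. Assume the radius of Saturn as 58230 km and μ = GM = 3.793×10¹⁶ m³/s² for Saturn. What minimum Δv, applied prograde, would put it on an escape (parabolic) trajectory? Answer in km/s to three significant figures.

Δv ≈ 9.80 km/s

r = 58230 + 9464 = 67694 km = 6.7694×10⁷ m.
Circular speed v_c = √(μ/r) = 23670 m/s.
Escape speed v_esc = √(2μ/r) = √2 × v_c = 33480 m/s.
Δv = v_esc − v_c = 9805 m/s = 9.805 km/s.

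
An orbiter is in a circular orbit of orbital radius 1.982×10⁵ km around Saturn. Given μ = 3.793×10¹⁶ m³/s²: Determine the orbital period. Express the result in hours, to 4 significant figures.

r = 1.982×10⁵ km = 1.982×10⁸ m.
Kepler's third law: T = 2π√(r³/μ) = 2π√((1.982×10⁸)³ / 3.793×10¹⁶).
r³/μ = 2.053×10⁸ s², so T = 2π × 1.433×10⁴ = 9.002×10⁴ s.
Converting: 9.002×10⁴ s ÷ 3600 = 25.01 hours.

T ≈ 25.01 hours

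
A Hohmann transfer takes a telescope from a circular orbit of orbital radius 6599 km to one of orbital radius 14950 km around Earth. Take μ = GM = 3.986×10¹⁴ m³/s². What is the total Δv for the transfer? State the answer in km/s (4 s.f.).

r₁ = 6599 km = 6.599×10⁶ m.
r₂ = 14950 km = 1.495×10⁷ m.
Transfer ellipse a_t = (r₁ + r₂)/2 = 1.077×10⁷ m.
At r₁: circular v_c1 = √(μ/r₁) = 7772 m/s; transfer-perigee v_p = √[μ(2/r₁ − 1/a_t)] = 9155 m/s.
Δv₁ = v_p − v_c1 = 1383 m/s.
At r₂: circular v_c2 = √(μ/r₂) = 5164 m/s; transfer-apogee v_a = √[μ(2/r₂ − 1/a_t)] = 4041 m/s.
Δv₂ = v_c2 − v_a = 1123 m/s.
Total Δv = Δv₁ + Δv₂ = 2505 m/s = 2.505 km/s.

Δv_total ≈ 2.505 km/s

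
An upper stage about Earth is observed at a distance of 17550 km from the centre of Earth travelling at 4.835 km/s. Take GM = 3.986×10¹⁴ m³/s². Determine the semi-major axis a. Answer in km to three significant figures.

a ≈ 18100 km

r = 1.755×10⁷ m.
Specific orbital energy ε = v²/2 − μ/r = (4835)²/2 − 3.986×10¹⁴/1.755×10⁷ = -1.102×10⁷ J/kg.
Since ε = −μ/(2a), a = −μ/(2ε) = 1.808×10⁷ m = 18079 km.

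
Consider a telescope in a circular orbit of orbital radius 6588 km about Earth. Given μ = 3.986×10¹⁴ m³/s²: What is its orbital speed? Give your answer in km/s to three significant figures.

v ≈ 7.78 km/s

r = 6588 km = 6.588×10⁶ m.
For a circular orbit v = √(μ/r) = √(3.986×10¹⁴ / 6.588×10⁶) = √(6.050×10⁷) = 7778 m/s.
That is 7.778 km/s.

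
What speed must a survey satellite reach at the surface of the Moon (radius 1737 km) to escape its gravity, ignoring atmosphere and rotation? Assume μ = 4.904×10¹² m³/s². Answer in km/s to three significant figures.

r = R = 1.737×10⁶ m.
Escape speed v_esc = √(2μ/r) = √(2 × 4.904×10¹² / 1.737×10⁶) = √(5.647×10⁶) = 2376 m/s.
= 2.376 km/s.

v_esc ≈ 2.38 km/s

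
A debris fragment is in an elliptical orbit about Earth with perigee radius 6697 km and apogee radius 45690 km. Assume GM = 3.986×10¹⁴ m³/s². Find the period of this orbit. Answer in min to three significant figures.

Semi-major axis a = (r_p + r_a)/2 = (6697.0 + 45690)/2 = 26194 km = 2.619×10⁷ m.
By Kepler's third law T = 2π√(a³/μ) = 2π × 6.715×10³ = 4.219×10⁴ s.
= 703.2 min.

T ≈ 703 min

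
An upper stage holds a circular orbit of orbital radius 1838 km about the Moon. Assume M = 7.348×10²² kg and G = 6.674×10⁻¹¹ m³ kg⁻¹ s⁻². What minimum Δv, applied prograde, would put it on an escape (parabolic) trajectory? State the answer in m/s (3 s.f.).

Δv ≈ 677 m/s

μ = GM = 6.674×10⁻¹¹ × 7.348×10²² = 4.904×10¹² m³/s².
r = 1838 km = 1.838×10⁶ m.
Circular speed v_c = √(μ/r) = 1633 m/s.
Escape speed v_esc = √(2μ/r) = √2 × v_c = 2310 m/s.
Δv = v_esc − v_c = 676.6 m/s.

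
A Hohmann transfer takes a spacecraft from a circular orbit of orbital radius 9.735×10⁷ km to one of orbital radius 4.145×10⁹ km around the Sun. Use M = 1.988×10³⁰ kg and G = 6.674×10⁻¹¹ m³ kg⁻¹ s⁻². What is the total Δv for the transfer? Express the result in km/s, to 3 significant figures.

Δv_total ≈ 19.1 km/s

μ = GM = 6.674×10⁻¹¹ × 1.988×10³⁰ = 1.327×10²⁰ m³/s².
r₁ = 9.735×10⁷ km = 9.735×10¹⁰ m.
r₂ = 4.145×10⁹ km = 4.145×10¹² m.
Transfer ellipse a_t = (r₁ + r₂)/2 = 2.121×10¹² m.
At r₁: circular v_c1 = √(μ/r₁) = 36920 m/s; transfer-perihelion v_p = √[μ(2/r₁ − 1/a_t)] = 51610 m/s.
Δv₁ = v_p − v_c1 = 14690 m/s.
At r₂: circular v_c2 = √(μ/r₂) = 5658 m/s; transfer-aphelion v_a = √[μ(2/r₂ − 1/a_t)] = 1212 m/s.
Δv₂ = v_c2 − v_a = 4446 m/s.
Total Δv = Δv₁ + Δv₂ = 19130 m/s = 19.13 km/s.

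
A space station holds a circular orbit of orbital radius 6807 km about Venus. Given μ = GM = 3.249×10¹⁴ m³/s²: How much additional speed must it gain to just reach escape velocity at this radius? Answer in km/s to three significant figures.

Δv ≈ 2.86 km/s

r = 6807 km = 6.807×10⁶ m.
Circular speed v_c = √(μ/r) = 6909 m/s.
Escape speed v_esc = √(2μ/r) = √2 × v_c = 9770 m/s.
Δv = v_esc − v_c = 2862 m/s = 2.862 km/s.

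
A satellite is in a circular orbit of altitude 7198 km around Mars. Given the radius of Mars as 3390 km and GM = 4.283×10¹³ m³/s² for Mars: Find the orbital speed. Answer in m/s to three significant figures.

v ≈ 2010 m/s

r = 3390 + 7198 = 10588 km = 1.0588×10⁷ m.
For a circular orbit v = √(μ/r) = √(4.283×10¹³ / 1.059×10⁷) = √(4.045×10⁶) = 2011 m/s.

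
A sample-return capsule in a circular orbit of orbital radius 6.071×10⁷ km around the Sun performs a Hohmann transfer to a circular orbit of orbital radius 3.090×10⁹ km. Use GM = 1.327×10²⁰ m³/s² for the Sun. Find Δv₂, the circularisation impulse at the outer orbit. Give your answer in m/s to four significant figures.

Δv ≈ 5267 m/s

r₁ = 6.071×10⁷ km = 6.071×10¹⁰ m.
r₂ = 3.090×10⁹ km = 3.090×10¹² m.
Transfer ellipse a_t = (r₁ + r₂)/2 = 1.575×10¹² m.
At r₁: circular v_c1 = √(μ/r₁) = 46750 m/s; transfer-perihelion v_p = √[μ(2/r₁ − 1/a_t)] = 65480 m/s.
At r₂: circular v_c2 = √(μ/r₂) = 6553 m/s; transfer-aphelion v_a = √[μ(2/r₂ − 1/a_t)] = 1286 m/s.
Δv₂ = v_c2 − v_a = 5267 m/s.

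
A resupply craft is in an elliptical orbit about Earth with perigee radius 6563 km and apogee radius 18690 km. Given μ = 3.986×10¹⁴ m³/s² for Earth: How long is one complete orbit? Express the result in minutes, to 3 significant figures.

Semi-major axis a = (r_p + r_a)/2 = (6563.0 + 18690)/2 = 12626 km = 1.263×10⁷ m.
By Kepler's third law T = 2π√(a³/μ) = 2π × 2.247×10³ = 1.412×10⁴ s.
= 235.3 minutes.

T ≈ 235 minutes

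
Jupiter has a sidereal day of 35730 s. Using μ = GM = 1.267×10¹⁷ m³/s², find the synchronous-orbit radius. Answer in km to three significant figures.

A synchronous orbit has period T, so by Kepler's third law a = (μT²/4π²)^(1/3).
μT²/4π² = 1.267×10¹⁷ × (3.573×10⁴)² / 39.48 = 4.097×10²⁴ m³.
a = 1.600×10⁸ m = 1.6002×10⁵ km.

r_sync ≈ 1.60×10⁵ km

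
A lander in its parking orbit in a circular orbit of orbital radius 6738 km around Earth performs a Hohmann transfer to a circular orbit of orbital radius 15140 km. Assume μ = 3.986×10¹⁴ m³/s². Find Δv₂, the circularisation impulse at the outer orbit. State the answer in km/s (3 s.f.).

r₁ = 6738 km = 6.738×10⁶ m.
r₂ = 15140 km = 1.514×10⁷ m.
Transfer ellipse a_t = (r₁ + r₂)/2 = 1.094×10⁷ m.
At r₁: circular v_c1 = √(μ/r₁) = 7691 m/s; transfer-perigee v_p = √[μ(2/r₁ − 1/a_t)] = 9049 m/s.
At r₂: circular v_c2 = √(μ/r₂) = 5131 m/s; transfer-apogee v_a = √[μ(2/r₂ − 1/a_t)] = 4027 m/s.
Δv₂ = v_c2 − v_a = 1104 m/s.
= 1.104 km/s.

Δv ≈ 1.10 km/s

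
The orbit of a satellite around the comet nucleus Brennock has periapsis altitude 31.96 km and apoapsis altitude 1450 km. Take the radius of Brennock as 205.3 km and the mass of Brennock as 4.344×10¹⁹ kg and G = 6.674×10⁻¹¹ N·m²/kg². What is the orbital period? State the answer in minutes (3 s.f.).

μ = GM = 6.674×10⁻¹¹ × 4.344×10¹⁹ = 2.899×10⁹ m³/s².
r_p = 205.3 + 31.96 = 237.26 km = 2.3726×10⁵ m.
r_a = 205.3 + 1450 = 1655.3 km = 1.6553×10⁶ m.
Semi-major axis a = (r_p + r_a)/2 = (237.26 + 1655.3)/2 = 946.28 km = 9.463×10⁵ m.
By Kepler's third law T = 2π√(a³/μ) = 2π × 1.710×10⁴ = 1.074×10⁵ s.
= 1790 minutes.

T ≈ 1790 minutes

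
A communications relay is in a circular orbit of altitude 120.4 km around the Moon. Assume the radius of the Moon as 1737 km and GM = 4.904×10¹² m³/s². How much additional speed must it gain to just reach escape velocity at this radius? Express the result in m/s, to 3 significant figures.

r = 1737 + 120.4 = 1857.4 km = 1.8574×10⁶ m.
Circular speed v_c = √(μ/r) = 1625 m/s.
Escape speed v_esc = √(2μ/r) = √2 × v_c = 2298 m/s.
Δv = v_esc − v_c = 673.0 m/s.

Δv ≈ 673 m/s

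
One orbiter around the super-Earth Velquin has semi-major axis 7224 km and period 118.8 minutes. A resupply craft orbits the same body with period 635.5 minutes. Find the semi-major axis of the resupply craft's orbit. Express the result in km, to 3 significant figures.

Kepler's third law: a³ ∝ T², so a₂ = a₁ (T₂/T₁)^(2/3).
T₂/T₁ = 5.349, (T₂/T₁)^(2/3) = 3.059.
a₂ = 7224 × 3.059 = 22100 km.

a₂ ≈ 22100 km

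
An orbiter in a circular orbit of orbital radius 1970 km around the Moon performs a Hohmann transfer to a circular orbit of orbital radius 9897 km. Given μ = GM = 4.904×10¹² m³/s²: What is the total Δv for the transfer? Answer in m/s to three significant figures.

r₁ = 1970 km = 1.970×10⁶ m.
r₂ = 9897 km = 9.897×10⁶ m.
Transfer ellipse a_t = (r₁ + r₂)/2 = 5.934×10⁶ m.
At r₁: circular v_c1 = √(μ/r₁) = 1578 m/s; transfer-perilune v_p = √[μ(2/r₁ − 1/a_t)] = 2038 m/s.
Δv₁ = v_p − v_c1 = 459.9 m/s.
At r₂: circular v_c2 = √(μ/r₂) = 703.9 m/s; transfer-apolune v_a = √[μ(2/r₂ − 1/a_t)] = 405.6 m/s.
Δv₂ = v_c2 − v_a = 298.3 m/s.
Total Δv = Δv₁ + Δv₂ = 758.2 m/s.

Δv_total ≈ 758 m/s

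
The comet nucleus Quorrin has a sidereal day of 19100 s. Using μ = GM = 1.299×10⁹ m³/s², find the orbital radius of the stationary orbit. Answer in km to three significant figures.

A synchronous orbit has period T, so by Kepler's third law a = (μT²/4π²)^(1/3).
μT²/4π² = 1.299×10⁹ × (1.910×10⁴)² / 39.48 = 1.200×10¹⁶ m³.
a = 2.290×10⁵ m = 228.97 km.

r_sync ≈ 229 km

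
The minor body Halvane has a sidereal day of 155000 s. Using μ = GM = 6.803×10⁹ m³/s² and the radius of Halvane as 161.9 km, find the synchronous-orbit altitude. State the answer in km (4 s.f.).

h_sync ≈ 1444 km

A synchronous orbit has period T, so by Kepler's third law a = (μT²/4π²)^(1/3).
μT²/4π² = 6.803×10⁹ × (1.550×10⁵)² / 39.48 = 4.140×10¹⁸ m³.
a = 1.606×10⁶ m = 1605.7 km.
Altitude h = a − R = 1605.7 − 161.9 = 1443.8 km.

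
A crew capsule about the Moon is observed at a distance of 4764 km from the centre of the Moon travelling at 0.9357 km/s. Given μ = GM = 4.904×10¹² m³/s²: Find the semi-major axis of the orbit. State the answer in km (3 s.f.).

a ≈ 4140 km

r = 4.764×10⁶ m.
Vis-viva rearranged: 1/a = 2/r − v²/μ = 4.198×10⁻⁷ − 1.785×10⁻⁷ = 2.413×10⁻⁷ m⁻¹.
a = 4.145×10⁶ m = 4144.6 km.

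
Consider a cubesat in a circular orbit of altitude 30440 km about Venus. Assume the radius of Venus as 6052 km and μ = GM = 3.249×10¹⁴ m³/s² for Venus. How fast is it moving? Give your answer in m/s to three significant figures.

r = 6052 + 30440 = 36492 km = 3.6492×10⁷ m.
For a circular orbit v = √(μ/r) = √(3.249×10¹⁴ / 3.649×10⁷) = √(8.903×10⁶) = 2984 m/s.

v ≈ 2980 m/s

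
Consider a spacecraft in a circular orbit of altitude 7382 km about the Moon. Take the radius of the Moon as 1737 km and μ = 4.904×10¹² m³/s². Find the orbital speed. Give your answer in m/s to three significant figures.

v ≈ 733 m/s

r = 1737 + 7382 = 9119.0 km = 9.1190×10⁶ m.
For a circular orbit v = √(μ/r) = √(4.904×10¹² / 9.119×10⁶) = √(5.378×10⁵) = 733.3 m/s.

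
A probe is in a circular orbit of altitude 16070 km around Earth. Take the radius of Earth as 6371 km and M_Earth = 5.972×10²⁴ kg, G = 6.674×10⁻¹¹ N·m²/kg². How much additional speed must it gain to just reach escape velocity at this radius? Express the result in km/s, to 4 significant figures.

Δv ≈ 1.746 km/s

μ = GM = 6.674×10⁻¹¹ × 5.972×10²⁴ = 3.986×10¹⁴ m³/s².
r = 6371 + 16070 = 22441 km = 2.2441×10⁷ m.
Circular speed v_c = √(μ/r) = 4214 m/s.
Escape speed v_esc = √(2μ/r) = √2 × v_c = 5960 m/s.
Δv = v_esc − v_c = 1746 m/s = 1.746 km/s.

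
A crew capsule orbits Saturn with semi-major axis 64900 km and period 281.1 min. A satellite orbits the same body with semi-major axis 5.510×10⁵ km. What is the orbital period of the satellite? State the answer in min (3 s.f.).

Kepler's third law: T² ∝ a³, so T₂ = T₁ (a₂/a₁)^(3/2).
a₂/a₁ = 8.490, (a₂/a₁)^(3/2) = 24.74.
T₂ = 281.1 × 24.74 = 6954 min.

T₂ ≈ 6950 min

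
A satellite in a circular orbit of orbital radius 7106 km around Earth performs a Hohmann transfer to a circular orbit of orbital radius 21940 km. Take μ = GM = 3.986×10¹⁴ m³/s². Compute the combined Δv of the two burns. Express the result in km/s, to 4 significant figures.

Δv_total ≈ 2.997 km/s

r₁ = 7106 km = 7.106×10⁶ m.
r₂ = 21940 km = 2.194×10⁷ m.
Transfer ellipse a_t = (r₁ + r₂)/2 = 1.452×10⁷ m.
At r₁: circular v_c1 = √(μ/r₁) = 7490 m/s; transfer-perigee v_p = √[μ(2/r₁ − 1/a_t)] = 9205 m/s.
Δv₁ = v_p − v_c1 = 1716 m/s.
At r₂: circular v_c2 = √(μ/r₂) = 4262 m/s; transfer-apogee v_a = √[μ(2/r₂ − 1/a_t)] = 2981 m/s.
Δv₂ = v_c2 − v_a = 1281 m/s.
Total Δv = Δv₁ + Δv₂ = 2997 m/s = 2.997 km/s.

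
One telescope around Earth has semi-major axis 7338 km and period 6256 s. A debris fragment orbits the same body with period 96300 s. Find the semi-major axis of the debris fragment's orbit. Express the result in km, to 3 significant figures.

a₂ ≈ 45400 km

Kepler's third law: a³ ∝ T², so a₂ = a₁ (T₂/T₁)^(2/3).
T₂/T₁ = 15.39, (T₂/T₁)^(2/3) = 6.188.
a₂ = 7338 × 6.188 = 45410 km.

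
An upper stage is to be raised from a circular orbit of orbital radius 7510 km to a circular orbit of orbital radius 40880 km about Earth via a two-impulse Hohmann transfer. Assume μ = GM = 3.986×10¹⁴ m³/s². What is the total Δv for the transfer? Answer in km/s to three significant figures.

Δv_total ≈ 3.57 km/s

r₁ = 7510 km = 7.510×10⁶ m.
r₂ = 40880 km = 4.088×10⁷ m.
Transfer ellipse a_t = (r₁ + r₂)/2 = 2.420×10⁷ m.
At r₁: circular v_c1 = √(μ/r₁) = 7285 m/s; transfer-perigee v_p = √[μ(2/r₁ − 1/a_t)] = 9470 m/s.
Δv₁ = v_p − v_c1 = 2184 m/s.
At r₂: circular v_c2 = √(μ/r₂) = 3123 m/s; transfer-apogee v_a = √[μ(2/r₂ − 1/a_t)] = 1740 m/s.
Δv₂ = v_c2 − v_a = 1383 m/s.
Total Δv = Δv₁ + Δv₂ = 3567 m/s = 3.567 km/s.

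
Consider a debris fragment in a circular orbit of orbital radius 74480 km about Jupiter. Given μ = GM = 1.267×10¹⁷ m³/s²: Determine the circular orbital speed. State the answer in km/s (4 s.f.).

v ≈ 41.24 km/s

r = 74480 km = 7.448×10⁷ m.
For a circular orbit v = √(μ/r) = √(1.267×10¹⁷ / 7.448×10⁷) = √(1.701×10⁹) = 41240 m/s.
That is 41.24 km/s.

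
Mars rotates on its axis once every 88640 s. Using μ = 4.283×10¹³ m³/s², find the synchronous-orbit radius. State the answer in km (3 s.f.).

r_sync ≈ 20400 km

A synchronous orbit has period T, so by Kepler's third law a = (μT²/4π²)^(1/3).
μT²/4π² = 4.283×10¹³ × (8.864×10⁴)² / 39.48 = 8.524×10²¹ m³.
a = 2.043×10⁷ m = 20428 km.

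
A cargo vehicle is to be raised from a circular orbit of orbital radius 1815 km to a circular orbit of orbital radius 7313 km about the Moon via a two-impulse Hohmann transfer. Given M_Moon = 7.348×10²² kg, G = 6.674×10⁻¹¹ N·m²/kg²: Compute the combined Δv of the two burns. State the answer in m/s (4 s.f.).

μ = GM = 6.674×10⁻¹¹ × 7.348×10²² = 4.904×10¹² m³/s².
r₁ = 1815 km = 1.815×10⁶ m.
r₂ = 7313 km = 7.313×10⁶ m.
Transfer ellipse a_t = (r₁ + r₂)/2 = 4.564×10⁶ m.
At r₁: circular v_c1 = √(μ/r₁) = 1644 m/s; transfer-perilune v_p = √[μ(2/r₁ − 1/a_t)] = 2081 m/s.
Δv₁ = v_p − v_c1 = 437.0 m/s.
At r₂: circular v_c2 = √(μ/r₂) = 818.9 m/s; transfer-apolune v_a = √[μ(2/r₂ − 1/a_t)] = 516.4 m/s.
Δv₂ = v_c2 − v_a = 302.5 m/s.
Total Δv = Δv₁ + Δv₂ = 739.4 m/s.

Δv_total ≈ 739.4 m/s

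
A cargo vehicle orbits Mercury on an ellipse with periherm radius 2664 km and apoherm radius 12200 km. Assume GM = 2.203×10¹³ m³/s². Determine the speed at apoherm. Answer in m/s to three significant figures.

Semi-major axis a = (r_p + r_a)/2 = 7432.0 km = 7.432×10⁶ m.
Vis-viva: v² = μ(2/r − 1/a) = 2.203×10¹³ × (1.639×10⁻⁷ − 1.346×10⁻⁷) = 6.473×10⁵ m²/s².
v = 804.5 m/s.

v ≈ 805 m/s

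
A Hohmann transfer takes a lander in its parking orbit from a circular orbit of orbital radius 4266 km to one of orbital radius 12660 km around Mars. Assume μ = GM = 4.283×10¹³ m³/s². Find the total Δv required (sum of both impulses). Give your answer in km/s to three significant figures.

Δv_total ≈ 1.24 km/s

r₁ = 4266 km = 4.266×10⁶ m.
r₂ = 12660 km = 1.266×10⁷ m.
Transfer ellipse a_t = (r₁ + r₂)/2 = 8.463×10⁶ m.
At r₁: circular v_c1 = √(μ/r₁) = 3169 m/s; transfer-periapsis v_p = √[μ(2/r₁ − 1/a_t)] = 3875 m/s.
Δv₁ = v_p − v_c1 = 706.8 m/s.
At r₂: circular v_c2 = √(μ/r₂) = 1839 m/s; transfer-apoapsis v_a = √[μ(2/r₂ − 1/a_t)] = 1306 m/s.
Δv₂ = v_c2 − v_a = 533.4 m/s.
Total Δv = Δv₁ + Δv₂ = 1240 m/s = 1.240 km/s.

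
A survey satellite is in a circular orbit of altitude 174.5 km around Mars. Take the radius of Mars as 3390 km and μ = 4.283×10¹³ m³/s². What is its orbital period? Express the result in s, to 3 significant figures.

r = 3390 + 174.5 = 3564.5 km = 3.5645×10⁶ m.
Kepler's third law: T = 2π√(r³/μ) = 2π√((3.564×10⁶)³ / 4.283×10¹³).
r³/μ = 1.057×10⁶ s², so T = 2π × 1.028×10³ = 6.461×10³ s.

T ≈ 6460 s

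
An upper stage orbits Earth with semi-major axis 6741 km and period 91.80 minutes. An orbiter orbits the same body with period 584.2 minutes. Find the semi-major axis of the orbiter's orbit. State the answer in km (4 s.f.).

Kepler's third law: a³ ∝ T², so a₂ = a₁ (T₂/T₁)^(2/3).
T₂/T₁ = 6.364, (T₂/T₁)^(2/3) = 3.434.
a₂ = 6741 × 3.434 = 23150 km.

a₂ ≈ 23150 km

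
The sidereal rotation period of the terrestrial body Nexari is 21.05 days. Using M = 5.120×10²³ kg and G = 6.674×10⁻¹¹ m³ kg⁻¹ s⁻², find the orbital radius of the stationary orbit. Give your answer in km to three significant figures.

μ = GM = 6.674×10⁻¹¹ × 5.120×10²³ = 3.417×10¹³ m³/s².
T = 21.05 days = 1.819×10⁶ s.
A synchronous orbit has period T, so by Kepler's third law a = (μT²/4π²)^(1/3).
μT²/4π² = 3.417×10¹³ × (1.819×10⁶)² / 39.48 = 2.863×10²⁴ m³.
a = 1.420×10⁸ m = 1.4200×10⁵ km.

r_sync ≈ 1.42×10⁵ km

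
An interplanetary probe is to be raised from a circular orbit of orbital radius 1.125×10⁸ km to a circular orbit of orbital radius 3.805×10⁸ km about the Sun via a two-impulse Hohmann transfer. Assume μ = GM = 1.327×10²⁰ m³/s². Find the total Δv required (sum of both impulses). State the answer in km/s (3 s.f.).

Δv_total ≈ 14.4 km/s

r₁ = 1.125×10⁸ km = 1.125×10¹¹ m.
r₂ = 3.805×10⁸ km = 3.805×10¹¹ m.
Transfer ellipse a_t = (r₁ + r₂)/2 = 2.465×10¹¹ m.
At r₁: circular v_c1 = √(μ/r₁) = 34340 m/s; transfer-perihelion v_p = √[μ(2/r₁ − 1/a_t)] = 42670 m/s.
Δv₁ = v_p − v_c1 = 8326 m/s.
At r₂: circular v_c2 = √(μ/r₂) = 18670 m/s; transfer-aphelion v_a = √[μ(2/r₂ − 1/a_t)] = 12620 m/s.
Δv₂ = v_c2 − v_a = 6059 m/s.
Total Δv = Δv₁ + Δv₂ = 14380 m/s = 14.38 km/s.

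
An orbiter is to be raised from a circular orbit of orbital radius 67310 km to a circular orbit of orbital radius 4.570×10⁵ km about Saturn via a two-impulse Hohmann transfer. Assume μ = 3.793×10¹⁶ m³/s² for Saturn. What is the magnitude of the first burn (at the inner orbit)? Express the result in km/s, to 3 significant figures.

r₁ = 67310 km = 6.731×10⁷ m.
r₂ = 4.570×10⁵ km = 4.570×10⁸ m.
Transfer ellipse a_t = (r₁ + r₂)/2 = 2.622×10⁸ m.
At r₁: circular v_c1 = √(μ/r₁) = 23740 m/s; transfer-perikrone v_p = √[μ(2/r₁ − 1/a_t)] = 31340 m/s.
Δv₁ = v_p − v_c1 = 7604 m/s.
= 7.604 km/s.

Δv ≈ 7.60 km/s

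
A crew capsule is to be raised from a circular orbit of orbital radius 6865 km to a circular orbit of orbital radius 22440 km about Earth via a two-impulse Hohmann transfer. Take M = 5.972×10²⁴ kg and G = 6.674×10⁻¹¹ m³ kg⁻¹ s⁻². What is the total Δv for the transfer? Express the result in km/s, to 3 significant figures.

Δv_total ≈ 3.14 km/s

μ = GM = 6.674×10⁻¹¹ × 5.972×10²⁴ = 3.986×10¹⁴ m³/s².
r₁ = 6865 km = 6.865×10⁶ m.
r₂ = 22440 km = 2.244×10⁷ m.
Transfer ellipse a_t = (r₁ + r₂)/2 = 1.465×10⁷ m.
At r₁: circular v_c1 = √(μ/r₁) = 7620 m/s; transfer-perigee v_p = √[μ(2/r₁ − 1/a_t)] = 9429 m/s.
Δv₁ = v_p − v_c1 = 1810 m/s.
At r₂: circular v_c2 = √(μ/r₂) = 4214 m/s; transfer-apogee v_a = √[μ(2/r₂ − 1/a_t)] = 2885 m/s.
Δv₂ = v_c2 − v_a = 1330 m/s.
Total Δv = Δv₁ + Δv₂ = 3140 m/s = 3.140 km/s.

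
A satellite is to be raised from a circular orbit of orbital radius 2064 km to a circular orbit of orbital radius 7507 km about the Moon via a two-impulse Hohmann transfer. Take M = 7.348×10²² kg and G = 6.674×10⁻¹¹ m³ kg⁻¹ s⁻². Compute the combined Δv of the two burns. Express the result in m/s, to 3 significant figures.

Δv_total ≈ 667 m/s

μ = GM = 6.674×10⁻¹¹ × 7.348×10²² = 4.904×10¹² m³/s².
r₁ = 2064 km = 2.064×10⁶ m.
r₂ = 7507 km = 7.507×10⁶ m.
Transfer ellipse a_t = (r₁ + r₂)/2 = 4.786×10⁶ m.
At r₁: circular v_c1 = √(μ/r₁) = 1541 m/s; transfer-perilune v_p = √[μ(2/r₁ − 1/a_t)] = 1931 m/s.
Δv₁ = v_p − v_c1 = 389.2 m/s.
At r₂: circular v_c2 = √(μ/r₂) = 808.2 m/s; transfer-apolune v_a = √[μ(2/r₂ − 1/a_t)] = 530.8 m/s.
Δv₂ = v_c2 − v_a = 277.4 m/s.
Total Δv = Δv₁ + Δv₂ = 666.6 m/s.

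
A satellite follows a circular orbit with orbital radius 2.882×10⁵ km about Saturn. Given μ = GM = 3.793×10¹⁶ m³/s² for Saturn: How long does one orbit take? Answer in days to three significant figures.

r = 2.882×10⁵ km = 2.882×10⁸ m.
Kepler's third law: T = 2π√(r³/μ) = 2π√((2.882×10⁸)³ / 3.793×10¹⁶).
r³/μ = 6.311×10⁸ s², so T = 2π × 2.512×10⁴ = 1.578×10⁵ s.
Converting: 1.578×10⁵ s ÷ 86400 = 1.827 days.

T ≈ 1.83 days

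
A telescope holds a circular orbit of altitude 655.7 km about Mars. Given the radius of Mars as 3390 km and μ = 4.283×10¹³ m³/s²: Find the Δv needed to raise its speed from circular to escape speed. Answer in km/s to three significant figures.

Δv ≈ 1.35 km/s

r = 3390 + 655.7 = 4045.7 km = 4.0457×10⁶ m.
Circular speed v_c = √(μ/r) = 3254 m/s.
Escape speed v_esc = √(2μ/r) = √2 × v_c = 4601 m/s.
Δv = v_esc − v_c = 1348 m/s = 1.348 km/s.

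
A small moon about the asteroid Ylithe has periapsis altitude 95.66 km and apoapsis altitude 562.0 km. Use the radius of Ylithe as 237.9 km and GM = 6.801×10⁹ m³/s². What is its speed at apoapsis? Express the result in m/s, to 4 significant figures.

v ≈ 70.74 m/s

r_p = 237.9 + 95.66 = 333.56 km = 3.3356×10⁵ m.
r_a = 237.9 + 562.0 = 799.90 km = 7.9990×10⁵ m.
Semi-major axis a = (r_p + r_a)/2 = 566.73 km = 5.667×10⁵ m.
Vis-viva: v² = μ(2/r − 1/a) = 6.801×10⁹ × (2.500×10⁻⁶ − 1.765×10⁻⁶) = 5.004×10³ m²/s².
v = 70.74 m/s.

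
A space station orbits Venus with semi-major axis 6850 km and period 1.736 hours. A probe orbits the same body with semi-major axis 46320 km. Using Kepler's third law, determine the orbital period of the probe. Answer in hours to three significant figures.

T₂ ≈ 30.5 hours

Kepler's third law: T² ∝ a³, so T₂ = T₁ (a₂/a₁)^(3/2).
a₂/a₁ = 6.762, (a₂/a₁)^(3/2) = 17.58.
T₂ = 1.736 × 17.58 = 30.53 hours.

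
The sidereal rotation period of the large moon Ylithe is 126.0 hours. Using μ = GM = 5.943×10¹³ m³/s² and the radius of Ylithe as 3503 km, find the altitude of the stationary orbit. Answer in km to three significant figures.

T = 126.0 hours = 4.536×10⁵ s.
A synchronous orbit has period T, so by Kepler's third law a = (μT²/4π²)^(1/3).
μT²/4π² = 5.943×10¹³ × (4.536×10⁵)² / 39.48 = 3.097×10²³ m³.
a = 6.766×10⁷ m = 67660 km.
Altitude h = a − R = 67660 − 3503 = 64157 km.

h_sync ≈ 64200 km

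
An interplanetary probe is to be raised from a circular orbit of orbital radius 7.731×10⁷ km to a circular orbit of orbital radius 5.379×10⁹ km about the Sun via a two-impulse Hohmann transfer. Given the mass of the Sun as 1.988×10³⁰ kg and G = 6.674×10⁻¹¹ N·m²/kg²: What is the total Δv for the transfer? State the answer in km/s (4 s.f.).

μ = GM = 6.674×10⁻¹¹ × 1.988×10³⁰ = 1.327×10²⁰ m³/s².
r₁ = 7.731×10⁷ km = 7.731×10¹⁰ m.
r₂ = 5.379×10⁹ km = 5.379×10¹² m.
Transfer ellipse a_t = (r₁ + r₂)/2 = 2.728×10¹² m.
At r₁: circular v_c1 = √(μ/r₁) = 41430 m/s; transfer-perihelion v_p = √[μ(2/r₁ − 1/a_t)] = 58170 m/s.
Δv₁ = v_p − v_c1 = 16740 m/s.
At r₂: circular v_c2 = √(μ/r₂) = 4967 m/s; transfer-aphelion v_a = √[μ(2/r₂ − 1/a_t)] = 836.1 m/s.
Δv₂ = v_c2 − v_a = 4130 m/s.
Total Δv = Δv₁ + Δv₂ = 20870 m/s = 20.87 km/s.

Δv_total ≈ 20.87 km/s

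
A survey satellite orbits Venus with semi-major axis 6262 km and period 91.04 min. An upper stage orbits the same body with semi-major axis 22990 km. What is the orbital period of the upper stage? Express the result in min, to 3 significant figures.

Kepler's third law: T² ∝ a³, so T₂ = T₁ (a₂/a₁)^(3/2).
a₂/a₁ = 3.671, (a₂/a₁)^(3/2) = 7.035.
T₂ = 91.04 × 7.035 = 640.4 min.

T₂ ≈ 640 min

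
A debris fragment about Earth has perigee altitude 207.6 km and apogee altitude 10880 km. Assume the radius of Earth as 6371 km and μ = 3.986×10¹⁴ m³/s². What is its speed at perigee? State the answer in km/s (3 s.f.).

r_p = 6371 + 207.6 = 6578.6 km = 6.5786×10⁶ m.
r_a = 6371 + 10880 = 17251 km = 1.7251×10⁷ m.
Semi-major axis a = (r_p + r_a)/2 = 11915 km = 1.191×10⁷ m.
Vis-viva: v² = μ(2/r − 1/a) = 3.986×10¹⁴ × (3.040×10⁻⁷ − 8.393×10⁻⁸) = 8.773×10⁷ m²/s².
v = 9366 m/s = 9.366 km/s.

v ≈ 9.37 km/s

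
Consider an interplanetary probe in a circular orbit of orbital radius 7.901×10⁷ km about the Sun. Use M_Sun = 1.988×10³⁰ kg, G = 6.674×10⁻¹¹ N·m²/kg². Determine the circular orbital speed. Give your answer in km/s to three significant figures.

μ = GM = 6.674×10⁻¹¹ × 1.988×10³⁰ = 1.327×10²⁰ m³/s².
r = 7.901×10⁷ km = 7.901×10¹⁰ m.
For a circular orbit v = √(μ/r) = √(1.327×10²⁰ / 7.901×10¹⁰) = √(1.679×10⁹) = 40980 m/s.
That is 40.98 km/s.

v ≈ 41.0 km/s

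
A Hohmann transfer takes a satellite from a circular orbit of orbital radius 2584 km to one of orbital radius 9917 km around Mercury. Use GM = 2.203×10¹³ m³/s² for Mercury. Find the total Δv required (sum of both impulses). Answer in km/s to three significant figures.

Δv_total ≈ 1.29 km/s

r₁ = 2584 km = 2.584×10⁶ m.
r₂ = 9917 km = 9.917×10⁶ m.
Transfer ellipse a_t = (r₁ + r₂)/2 = 6.250×10⁶ m.
At r₁: circular v_c1 = √(μ/r₁) = 2920 m/s; transfer-periherm v_p = √[μ(2/r₁ − 1/a_t)] = 3678 m/s.
Δv₁ = v_p − v_c1 = 758.0 m/s.
At r₂: circular v_c2 = √(μ/r₂) = 1490 m/s; transfer-apoherm v_a = √[μ(2/r₂ − 1/a_t)] = 958.3 m/s.
Δv₂ = v_c2 − v_a = 532.1 m/s.
Total Δv = Δv₁ + Δv₂ = 1290 m/s = 1.290 km/s.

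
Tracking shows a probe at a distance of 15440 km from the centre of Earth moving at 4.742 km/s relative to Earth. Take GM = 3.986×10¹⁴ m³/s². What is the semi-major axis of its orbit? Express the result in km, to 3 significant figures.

a ≈ 13700 km

r = 1.544×10⁷ m.
Vis-viva rearranged: 1/a = 2/r − v²/μ = 1.295×10⁻⁷ − 5.641×10⁻⁸ = 7.312×10⁻⁸ m⁻¹.
a = 1.368×10⁷ m = 13676 km.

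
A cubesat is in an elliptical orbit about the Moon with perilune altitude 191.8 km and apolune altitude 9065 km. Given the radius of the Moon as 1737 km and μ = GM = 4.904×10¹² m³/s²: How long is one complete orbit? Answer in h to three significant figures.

T ≈ 12.7 h

r_p = 1737 + 191.8 = 1928.8 km = 1.9288×10⁶ m.
r_a = 1737 + 9065 = 10802 km = 1.0802×10⁷ m.
Semi-major axis a = (r_p + r_a)/2 = (1928.8 + 10802)/2 = 6365.4 km = 6.365×10⁶ m.
By Kepler's third law T = 2π√(a³/μ) = 2π × 7.252×10³ = 4.557×10⁴ s.
= 12.66 h.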